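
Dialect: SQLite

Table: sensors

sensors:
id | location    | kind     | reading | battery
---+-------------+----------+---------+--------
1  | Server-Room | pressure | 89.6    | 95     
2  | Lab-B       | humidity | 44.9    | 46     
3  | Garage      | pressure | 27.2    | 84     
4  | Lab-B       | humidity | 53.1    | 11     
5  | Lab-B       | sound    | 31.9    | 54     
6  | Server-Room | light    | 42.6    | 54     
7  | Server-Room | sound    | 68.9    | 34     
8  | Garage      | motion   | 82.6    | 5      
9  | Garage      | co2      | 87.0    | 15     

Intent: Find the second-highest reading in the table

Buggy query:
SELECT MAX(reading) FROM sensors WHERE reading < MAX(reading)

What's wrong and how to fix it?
Bug: MAX(reading) on the right of the comparison is an aggregate-in-WHERE error

Fix: Put the inner MAX in a scalar subquery

Corrected query:
SELECT MAX(reading) FROM sensors WHERE reading < (SELECT MAX(reading) FROM sensors)

Result:
MAX(reading)
------------
87          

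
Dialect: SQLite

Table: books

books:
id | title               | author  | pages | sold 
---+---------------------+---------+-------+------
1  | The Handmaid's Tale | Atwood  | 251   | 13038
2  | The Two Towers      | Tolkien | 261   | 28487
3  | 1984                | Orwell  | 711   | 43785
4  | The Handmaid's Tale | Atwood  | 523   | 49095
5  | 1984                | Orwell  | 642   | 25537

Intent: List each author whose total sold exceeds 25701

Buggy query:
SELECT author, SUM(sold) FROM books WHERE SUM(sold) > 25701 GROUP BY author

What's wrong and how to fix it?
Bug: WHERE runs before GROUP BY, so aggregates aren't available there

Fix: Move the aggregate condition to a HAVING clause

Corrected query:
SELECT author, SUM(sold) FROM books GROUP BY author HAVING SUM(sold) > 25701

Result:
author  | SUM(sold)
--------+----------
Atwood  | 62133    
Orwell  | 69322    
Tolkien | 28487    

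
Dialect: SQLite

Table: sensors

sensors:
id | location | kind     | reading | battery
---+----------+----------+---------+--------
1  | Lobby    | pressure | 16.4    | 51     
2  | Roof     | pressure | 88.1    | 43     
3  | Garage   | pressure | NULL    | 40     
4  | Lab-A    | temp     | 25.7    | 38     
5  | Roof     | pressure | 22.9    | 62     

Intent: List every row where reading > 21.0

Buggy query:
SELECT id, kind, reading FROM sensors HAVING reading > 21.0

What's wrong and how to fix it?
Bug: HAVING filters the output of aggregation, but this query has no GROUP BY and no aggregate functions, so SQLite rejects it (HAVING clause on a non-aggregate query); the condition here is per row

Fix: Use WHERE for row-level filtering

Corrected query:
SELECT id, kind, reading FROM sensors WHERE reading > 21.0

Result:
id | kind     | reading
---+----------+--------
2  | pressure | 88.1   
4  | temp     | 25.7   
5  | pressure | 22.9   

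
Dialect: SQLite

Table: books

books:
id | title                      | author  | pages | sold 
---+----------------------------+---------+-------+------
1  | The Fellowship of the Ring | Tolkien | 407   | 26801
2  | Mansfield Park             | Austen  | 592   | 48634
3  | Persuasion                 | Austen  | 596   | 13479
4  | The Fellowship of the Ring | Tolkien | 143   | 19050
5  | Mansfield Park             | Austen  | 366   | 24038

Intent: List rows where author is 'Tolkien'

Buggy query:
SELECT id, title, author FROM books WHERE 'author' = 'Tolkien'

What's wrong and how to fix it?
Bug: Single quotes denote string literals in SQL; the column name is being compared as a constant string

Fix: Reference the column as author without single quotes

Corrected query:
SELECT id, title, author FROM books WHERE author = 'Tolkien'

Result:
id | title                      | author 
---+----------------------------+--------
1  | The Fellowship of the Ring | Tolkien
4  | The Fellowship of the Ring | Tolkien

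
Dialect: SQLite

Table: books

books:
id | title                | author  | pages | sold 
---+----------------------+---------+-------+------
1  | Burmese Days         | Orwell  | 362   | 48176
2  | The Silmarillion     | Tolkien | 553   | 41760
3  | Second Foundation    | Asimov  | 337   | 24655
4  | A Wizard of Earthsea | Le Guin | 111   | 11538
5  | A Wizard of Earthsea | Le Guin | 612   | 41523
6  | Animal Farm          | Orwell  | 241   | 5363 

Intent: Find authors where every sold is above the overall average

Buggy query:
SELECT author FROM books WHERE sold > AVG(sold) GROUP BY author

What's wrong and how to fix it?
Bug: AVG() is an aggregate; it can't sit directly in WHERE

Fix: Compute the overall average in a scalar subquery and compare each group's MIN against it in HAVING

Corrected query:
SELECT author FROM books GROUP BY author HAVING MIN(sold) > (SELECT AVG(sold) FROM books)

Result:
author 
-------
Tolkien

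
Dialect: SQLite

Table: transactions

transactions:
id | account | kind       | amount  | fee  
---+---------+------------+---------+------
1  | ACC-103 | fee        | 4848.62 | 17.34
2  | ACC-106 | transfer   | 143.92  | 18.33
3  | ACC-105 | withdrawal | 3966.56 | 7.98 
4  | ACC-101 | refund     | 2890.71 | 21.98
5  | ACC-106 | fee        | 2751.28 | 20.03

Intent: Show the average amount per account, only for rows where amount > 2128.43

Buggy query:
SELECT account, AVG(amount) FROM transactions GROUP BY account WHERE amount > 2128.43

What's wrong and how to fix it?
Bug: WHERE cannot follow GROUP BY

Fix: Place WHERE between FROM and GROUP BY

Corrected query:
SELECT account, AVG(amount) FROM transactions WHERE amount > 2128.43 GROUP BY account

Result:
account | AVG(amount)
--------+------------
ACC-101 | 2890.71    
ACC-103 | 4848.62    
ACC-105 | 3966.56    
ACC-106 | 2751.28    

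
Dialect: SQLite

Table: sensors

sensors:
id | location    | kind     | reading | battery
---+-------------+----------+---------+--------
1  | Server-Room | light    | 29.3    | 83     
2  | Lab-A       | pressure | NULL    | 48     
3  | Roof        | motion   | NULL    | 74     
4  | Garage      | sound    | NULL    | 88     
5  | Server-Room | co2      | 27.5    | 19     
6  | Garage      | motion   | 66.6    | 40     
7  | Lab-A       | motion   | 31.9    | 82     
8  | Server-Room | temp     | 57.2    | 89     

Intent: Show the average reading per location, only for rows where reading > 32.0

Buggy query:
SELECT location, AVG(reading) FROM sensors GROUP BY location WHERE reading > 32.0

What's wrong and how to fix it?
Bug: Row-level WHERE must come before GROUP BY in the clause order

Fix: Move the WHERE clause before GROUP BY

Corrected query:
SELECT location, AVG(reading) FROM sensors WHERE reading > 32.0 GROUP BY location

Result:
location    | AVG(reading)
------------+-------------
Garage      | 66.6        
Server-Room | 57.2        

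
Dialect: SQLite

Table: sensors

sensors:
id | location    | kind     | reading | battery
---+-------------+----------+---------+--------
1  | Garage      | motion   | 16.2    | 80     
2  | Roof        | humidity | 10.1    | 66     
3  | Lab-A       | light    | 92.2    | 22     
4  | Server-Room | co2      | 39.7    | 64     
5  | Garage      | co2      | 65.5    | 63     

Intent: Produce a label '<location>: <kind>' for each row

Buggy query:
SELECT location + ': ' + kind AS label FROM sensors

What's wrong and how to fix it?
Bug: '+' is numeric addition; on text columns SQLite converts them to 0 instead of concatenating

Fix: Use the || operator for string concatenation

Corrected query:
SELECT location || ': ' || kind AS label FROM sensors

Result:
label           
----------------
Garage: motion  
Roof: humidity  
Lab-A: light    
Server-Room: co2
Garage: co2     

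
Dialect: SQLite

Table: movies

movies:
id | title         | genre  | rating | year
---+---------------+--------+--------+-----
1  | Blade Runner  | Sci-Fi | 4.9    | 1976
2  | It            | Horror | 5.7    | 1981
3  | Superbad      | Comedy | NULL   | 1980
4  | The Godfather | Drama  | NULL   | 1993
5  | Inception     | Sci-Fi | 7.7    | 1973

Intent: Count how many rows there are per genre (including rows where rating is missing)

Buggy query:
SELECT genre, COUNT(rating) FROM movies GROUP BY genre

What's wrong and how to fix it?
Bug: COUNT(column) counts non-NULL values only; rows with NULL rating aren't counted

Fix: Use COUNT(*) to count all rows regardless of NULL

Corrected query:
SELECT genre, COUNT(*) FROM movies GROUP BY genre

Result:
genre  | COUNT(*)
-------+---------
Comedy | 1       
Drama  | 1       
Horror | 1       
Sci-Fi | 2       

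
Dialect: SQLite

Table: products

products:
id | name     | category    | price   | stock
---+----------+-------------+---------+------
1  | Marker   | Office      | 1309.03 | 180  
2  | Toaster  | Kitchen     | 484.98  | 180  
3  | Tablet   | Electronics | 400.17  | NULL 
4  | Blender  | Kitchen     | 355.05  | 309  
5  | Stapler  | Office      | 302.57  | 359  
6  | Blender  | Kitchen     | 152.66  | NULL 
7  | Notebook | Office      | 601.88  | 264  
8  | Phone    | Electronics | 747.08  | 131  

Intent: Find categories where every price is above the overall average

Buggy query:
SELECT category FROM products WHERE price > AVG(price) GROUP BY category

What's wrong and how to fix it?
Bug: AVG() is an aggregate; it can't sit directly in WHERE

Fix: Compute the overall average in a scalar subquery and compare each group's MIN against it in HAVING

Corrected query:
SELECT category FROM products GROUP BY category HAVING MIN(price) > (SELECT AVG(price) FROM products)

Result:
(no rows)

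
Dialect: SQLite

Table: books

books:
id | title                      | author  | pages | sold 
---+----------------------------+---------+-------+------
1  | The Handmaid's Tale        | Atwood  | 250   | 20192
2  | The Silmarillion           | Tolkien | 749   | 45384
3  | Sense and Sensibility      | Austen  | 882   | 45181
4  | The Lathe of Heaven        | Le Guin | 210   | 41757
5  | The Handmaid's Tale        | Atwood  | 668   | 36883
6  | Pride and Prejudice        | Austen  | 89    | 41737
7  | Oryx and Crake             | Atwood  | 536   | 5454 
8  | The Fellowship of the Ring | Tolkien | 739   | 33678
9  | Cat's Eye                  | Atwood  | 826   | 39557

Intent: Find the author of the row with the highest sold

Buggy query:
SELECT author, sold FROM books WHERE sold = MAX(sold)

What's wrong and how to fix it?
Bug: WHERE is evaluated per row; an aggregate over the whole table isn't defined there

Fix: Use a subquery: WHERE sold = (SELECT MAX(sold) FROM books)

Corrected query:
SELECT author, sold FROM books WHERE sold = (SELECT MAX(sold) FROM books)

Result:
author  | sold 
--------+------
Tolkien | 45384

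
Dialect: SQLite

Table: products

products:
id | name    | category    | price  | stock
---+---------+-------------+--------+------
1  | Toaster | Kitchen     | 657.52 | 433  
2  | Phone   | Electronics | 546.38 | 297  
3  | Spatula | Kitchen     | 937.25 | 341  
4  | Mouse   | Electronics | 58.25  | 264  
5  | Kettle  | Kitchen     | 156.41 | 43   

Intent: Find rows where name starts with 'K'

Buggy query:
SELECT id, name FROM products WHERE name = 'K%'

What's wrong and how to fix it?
Bug: Wildcards only work with LIKE; '=' treats '%' as a literal character

Fix: Use LIKE for wildcard pattern matching

Corrected query:
SELECT id, name FROM products WHERE name LIKE 'K%'

Result:
id | name  
---+-------
5  | Kettle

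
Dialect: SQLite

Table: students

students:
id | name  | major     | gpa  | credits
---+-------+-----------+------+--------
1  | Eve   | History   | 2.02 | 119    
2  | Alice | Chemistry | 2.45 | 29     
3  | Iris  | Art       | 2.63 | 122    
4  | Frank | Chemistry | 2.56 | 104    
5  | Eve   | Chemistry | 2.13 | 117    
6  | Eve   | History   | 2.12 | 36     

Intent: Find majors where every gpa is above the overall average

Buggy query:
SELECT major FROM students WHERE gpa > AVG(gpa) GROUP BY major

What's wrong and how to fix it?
Bug: WHERE evaluates per row before aggregation, so AVG() is unavailable

Fix: Compute the overall average in a scalar subquery and compare each group's MIN against it in HAVING

Corrected query:
SELECT major FROM students GROUP BY major HAVING MIN(gpa) > (SELECT AVG(gpa) FROM students)

Result:
major
-----
Art  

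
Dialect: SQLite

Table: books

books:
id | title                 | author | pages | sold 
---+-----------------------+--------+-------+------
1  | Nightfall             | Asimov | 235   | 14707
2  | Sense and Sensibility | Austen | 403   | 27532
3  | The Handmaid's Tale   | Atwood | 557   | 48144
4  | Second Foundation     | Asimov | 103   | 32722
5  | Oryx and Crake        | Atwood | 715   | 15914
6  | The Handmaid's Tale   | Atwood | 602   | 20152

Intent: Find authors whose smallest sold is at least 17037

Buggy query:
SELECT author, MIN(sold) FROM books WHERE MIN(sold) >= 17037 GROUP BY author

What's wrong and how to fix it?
Bug: MIN() in WHERE is a misuse of aggregate

Fix: Use HAVING for the per-group MIN condition

Corrected query:
SELECT author, MIN(sold) FROM books GROUP BY author HAVING MIN(sold) >= 17037

Result:
author | MIN(sold)
-------+----------
Austen | 27532    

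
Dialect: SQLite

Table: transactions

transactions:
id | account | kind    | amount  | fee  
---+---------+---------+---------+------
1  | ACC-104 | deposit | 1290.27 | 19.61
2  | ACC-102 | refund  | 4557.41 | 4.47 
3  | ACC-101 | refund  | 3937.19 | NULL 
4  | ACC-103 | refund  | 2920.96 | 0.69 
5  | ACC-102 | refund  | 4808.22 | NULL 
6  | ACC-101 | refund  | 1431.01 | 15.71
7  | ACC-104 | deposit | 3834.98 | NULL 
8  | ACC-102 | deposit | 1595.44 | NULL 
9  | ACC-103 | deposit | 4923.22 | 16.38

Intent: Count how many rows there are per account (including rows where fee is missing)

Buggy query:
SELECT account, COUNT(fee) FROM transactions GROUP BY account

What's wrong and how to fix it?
Bug: COUNT(column) counts non-NULL values only; rows with NULL fee aren't counted

Fix: Replace COUNT(fee) with COUNT(*)

Corrected query:
SELECT account, COUNT(*) FROM transactions GROUP BY account

Result:
account | COUNT(*)
--------+---------
ACC-101 | 2       
ACC-102 | 3       
ACC-103 | 2       
ACC-104 | 2       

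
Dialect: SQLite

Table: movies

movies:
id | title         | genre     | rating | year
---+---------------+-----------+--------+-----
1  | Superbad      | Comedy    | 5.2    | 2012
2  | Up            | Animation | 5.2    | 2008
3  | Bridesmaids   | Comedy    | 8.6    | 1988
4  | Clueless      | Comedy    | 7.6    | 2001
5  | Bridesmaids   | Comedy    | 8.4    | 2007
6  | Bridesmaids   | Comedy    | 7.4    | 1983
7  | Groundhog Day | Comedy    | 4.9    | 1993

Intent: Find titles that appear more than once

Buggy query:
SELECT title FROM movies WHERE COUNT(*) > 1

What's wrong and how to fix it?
Bug: COUNT(*) is an aggregate and cannot be used in WHERE

Fix: Group first, then use HAVING for the count condition

Corrected query:
SELECT title FROM movies GROUP BY title HAVING COUNT(*) > 1

Result:
title      
-----------
Bridesmaids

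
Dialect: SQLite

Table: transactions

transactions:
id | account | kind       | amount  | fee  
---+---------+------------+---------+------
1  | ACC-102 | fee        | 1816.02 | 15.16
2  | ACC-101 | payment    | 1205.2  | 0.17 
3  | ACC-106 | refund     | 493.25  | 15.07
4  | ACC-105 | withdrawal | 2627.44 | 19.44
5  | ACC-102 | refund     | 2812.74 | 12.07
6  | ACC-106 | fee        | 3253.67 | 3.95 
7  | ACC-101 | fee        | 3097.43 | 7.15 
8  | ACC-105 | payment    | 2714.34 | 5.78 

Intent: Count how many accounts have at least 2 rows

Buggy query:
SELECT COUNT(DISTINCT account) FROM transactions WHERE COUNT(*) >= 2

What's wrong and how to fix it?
Bug: COUNT(*) cannot appear in WHERE; the per-group count doesn't exist yet

Fix: Group first with HAVING COUNT(*) >= 2, then COUNT the resulting groups

Corrected query:
SELECT COUNT(*) FROM (SELECT account FROM transactions GROUP BY account HAVING COUNT(*) >= 2)

Result:
COUNT(*)
--------
4       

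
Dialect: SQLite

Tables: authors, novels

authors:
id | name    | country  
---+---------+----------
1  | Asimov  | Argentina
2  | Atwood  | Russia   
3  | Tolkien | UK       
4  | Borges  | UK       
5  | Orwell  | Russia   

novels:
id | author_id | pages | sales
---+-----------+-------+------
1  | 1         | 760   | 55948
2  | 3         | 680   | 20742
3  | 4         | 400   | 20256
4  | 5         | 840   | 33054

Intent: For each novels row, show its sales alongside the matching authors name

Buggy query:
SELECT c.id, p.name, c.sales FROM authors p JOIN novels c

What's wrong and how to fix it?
Bug: JOIN with no ON clause produces a cartesian product; every novels row pairs with every authors row

Fix: Add ON c.author_id = p.id to the JOIN

Corrected query:
SELECT c.id, p.name, c.sales FROM authors p JOIN novels c ON c.author_id = p.id

Result:
id | name    | sales
---+---------+------
1  | Asimov  | 55948
2  | Tolkien | 20742
3  | Borges  | 20256
4  | Orwell  | 33054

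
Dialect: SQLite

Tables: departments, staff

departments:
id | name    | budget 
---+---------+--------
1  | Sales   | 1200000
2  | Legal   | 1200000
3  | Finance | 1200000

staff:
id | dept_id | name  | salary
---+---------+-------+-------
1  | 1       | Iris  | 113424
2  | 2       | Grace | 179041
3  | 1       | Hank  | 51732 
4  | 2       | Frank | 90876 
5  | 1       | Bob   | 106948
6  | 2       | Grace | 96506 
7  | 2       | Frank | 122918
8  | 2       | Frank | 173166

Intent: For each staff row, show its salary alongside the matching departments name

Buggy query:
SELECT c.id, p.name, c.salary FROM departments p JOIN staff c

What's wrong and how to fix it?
Bug: Missing join condition: each staff row is matched to all departments rows instead of just its own

Fix: Add ON c.dept_id = p.id to the JOIN

Corrected query:
SELECT c.id, p.name, c.salary FROM departments p JOIN staff c ON c.dept_id = p.id

Result:
id | name  | salary
---+-------+-------
1  | Sales | 113424
2  | Legal | 179041
3  | Sales | 51732 
4  | Legal | 90876 
5  | Sales | 106948
6  | Legal | 96506 
7  | Legal | 122918
8  | Legal | 173166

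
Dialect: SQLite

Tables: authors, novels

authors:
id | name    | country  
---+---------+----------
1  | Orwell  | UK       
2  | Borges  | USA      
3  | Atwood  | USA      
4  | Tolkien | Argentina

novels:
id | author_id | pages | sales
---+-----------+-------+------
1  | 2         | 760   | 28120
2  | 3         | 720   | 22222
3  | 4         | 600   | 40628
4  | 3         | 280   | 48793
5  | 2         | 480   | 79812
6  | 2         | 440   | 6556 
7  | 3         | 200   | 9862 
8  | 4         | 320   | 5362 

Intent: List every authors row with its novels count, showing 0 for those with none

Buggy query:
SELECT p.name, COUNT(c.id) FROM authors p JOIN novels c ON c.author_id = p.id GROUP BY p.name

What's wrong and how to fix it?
Bug: An inner join excludes parents with zero children

Fix: Use LEFT JOIN so parents without children still appear (COUNT(c.id) gives 0)

Corrected query:
SELECT p.name, COUNT(c.id) FROM authors p LEFT JOIN novels c ON c.author_id = p.id GROUP BY p.name

Result:
name    | COUNT(c.id)
--------+------------
Atwood  | 3          
Borges  | 3          
Orwell  | 0          
Tolkien | 2          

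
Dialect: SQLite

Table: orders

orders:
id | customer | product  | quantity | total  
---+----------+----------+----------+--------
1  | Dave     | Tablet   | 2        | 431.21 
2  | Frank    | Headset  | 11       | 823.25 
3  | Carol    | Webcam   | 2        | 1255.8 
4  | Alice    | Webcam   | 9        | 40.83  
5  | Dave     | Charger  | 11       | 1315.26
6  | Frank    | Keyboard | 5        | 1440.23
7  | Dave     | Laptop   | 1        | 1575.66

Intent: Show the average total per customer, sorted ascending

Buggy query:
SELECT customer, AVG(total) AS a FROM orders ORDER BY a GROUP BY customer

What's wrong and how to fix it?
Bug: ORDER BY appears before GROUP BY; SQL clause order requires GROUP BY first

Fix: Move ORDER BY to the end, after GROUP BY

Corrected query:
SELECT customer, AVG(total) AS a FROM orders GROUP BY customer ORDER BY a

Result:
customer | a          
---------+------------
Alice    | 40.83      
Dave     | 1107.376667
Frank    | 1131.74    
Carol    | 1255.8     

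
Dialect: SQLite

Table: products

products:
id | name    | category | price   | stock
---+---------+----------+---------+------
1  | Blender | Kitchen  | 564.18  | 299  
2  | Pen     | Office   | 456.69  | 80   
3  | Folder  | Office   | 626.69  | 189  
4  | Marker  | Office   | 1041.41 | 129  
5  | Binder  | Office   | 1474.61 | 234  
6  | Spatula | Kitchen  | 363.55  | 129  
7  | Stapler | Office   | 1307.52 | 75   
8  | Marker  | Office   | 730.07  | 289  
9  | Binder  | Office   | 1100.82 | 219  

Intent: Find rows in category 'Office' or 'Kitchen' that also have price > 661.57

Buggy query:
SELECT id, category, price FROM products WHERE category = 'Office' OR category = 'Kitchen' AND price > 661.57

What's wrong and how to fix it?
Bug: AND binds tighter than OR, so this parses as category = 'Office' OR (category = 'Kitchen' AND price > 661.57)

Fix: Add parentheses around the OR so the AND applies to both alternatives

Corrected query:
SELECT id, category, price FROM products WHERE (category = 'Office' OR category = 'Kitchen') AND price > 661.57

Result:
id | category | price  
---+----------+--------
4  | Office   | 1041.41
5  | Office   | 1474.61
7  | Office   | 1307.52
8  | Office   | 730.07 
9  | Office   | 1100.82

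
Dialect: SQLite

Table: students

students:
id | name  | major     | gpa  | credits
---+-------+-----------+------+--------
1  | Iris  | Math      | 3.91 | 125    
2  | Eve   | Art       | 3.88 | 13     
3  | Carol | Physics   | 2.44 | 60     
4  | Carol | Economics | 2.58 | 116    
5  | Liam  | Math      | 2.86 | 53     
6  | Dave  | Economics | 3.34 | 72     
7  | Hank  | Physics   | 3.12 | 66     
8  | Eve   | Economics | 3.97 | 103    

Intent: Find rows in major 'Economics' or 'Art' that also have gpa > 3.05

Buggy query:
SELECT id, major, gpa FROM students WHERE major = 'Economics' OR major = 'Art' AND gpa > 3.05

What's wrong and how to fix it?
Bug: Without parentheses, AND is evaluated before OR, so the gpa filter only applies to the 'Art' branch

Fix: Group the OR with parentheses (or use IN), then AND the threshold

Corrected query:
SELECT id, major, gpa FROM students WHERE (major = 'Economics' OR major = 'Art') AND gpa > 3.05

Result:
id | major     | gpa 
---+-----------+-----
2  | Art       | 3.88
6  | Economics | 3.34
8  | Economics | 3.97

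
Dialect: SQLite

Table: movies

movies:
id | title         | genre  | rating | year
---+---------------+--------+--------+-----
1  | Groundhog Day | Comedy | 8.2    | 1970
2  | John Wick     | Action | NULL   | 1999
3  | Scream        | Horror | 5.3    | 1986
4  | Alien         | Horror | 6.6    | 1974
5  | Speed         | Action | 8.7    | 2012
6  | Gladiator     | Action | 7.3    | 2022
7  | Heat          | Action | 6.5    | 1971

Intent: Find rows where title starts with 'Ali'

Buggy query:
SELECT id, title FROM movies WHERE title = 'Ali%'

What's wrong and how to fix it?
Bug: Wildcards only work with LIKE; '=' treats '%' as a literal character

Fix: Replace '=' with LIKE so 'Ali%' is treated as a pattern

Corrected query:
SELECT id, title FROM movies WHERE title LIKE 'Ali%'

Result:
id | title
---+------
4  | Alien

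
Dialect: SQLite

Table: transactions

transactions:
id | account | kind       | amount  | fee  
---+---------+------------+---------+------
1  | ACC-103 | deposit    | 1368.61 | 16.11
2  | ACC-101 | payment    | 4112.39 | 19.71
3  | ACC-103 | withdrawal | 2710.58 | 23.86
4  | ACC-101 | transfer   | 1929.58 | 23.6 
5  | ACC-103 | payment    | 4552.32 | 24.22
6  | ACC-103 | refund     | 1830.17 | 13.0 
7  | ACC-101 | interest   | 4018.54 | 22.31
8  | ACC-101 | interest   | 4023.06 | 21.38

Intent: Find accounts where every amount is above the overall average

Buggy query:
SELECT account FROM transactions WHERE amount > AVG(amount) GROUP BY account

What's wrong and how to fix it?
Bug: AVG() is an aggregate; it can't sit directly in WHERE

Fix: Use a subquery for AVG and a HAVING MIN(...) filter so the condition holds for every row in the group

Corrected query:
SELECT account FROM transactions GROUP BY account HAVING MIN(amount) > (SELECT AVG(amount) FROM transactions)

Result:
(no rows)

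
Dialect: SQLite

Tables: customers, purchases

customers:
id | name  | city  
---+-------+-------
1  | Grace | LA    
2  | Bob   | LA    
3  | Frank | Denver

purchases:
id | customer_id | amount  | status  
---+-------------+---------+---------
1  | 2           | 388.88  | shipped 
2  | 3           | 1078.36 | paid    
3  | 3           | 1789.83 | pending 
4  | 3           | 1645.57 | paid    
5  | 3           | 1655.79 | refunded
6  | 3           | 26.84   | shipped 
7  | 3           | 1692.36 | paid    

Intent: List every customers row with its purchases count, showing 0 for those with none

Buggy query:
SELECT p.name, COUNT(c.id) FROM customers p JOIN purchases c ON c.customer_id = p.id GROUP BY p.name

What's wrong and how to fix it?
Bug: An inner join excludes parents with zero children

Fix: Use LEFT JOIN so parents without children still appear (COUNT(c.id) gives 0)

Corrected query:
SELECT p.name, COUNT(c.id) FROM customers p LEFT JOIN purchases c ON c.customer_id = p.id GROUP BY p.name

Result:
name  | COUNT(c.id)
------+------------
Bob   | 1          
Frank | 6          
Grace | 0          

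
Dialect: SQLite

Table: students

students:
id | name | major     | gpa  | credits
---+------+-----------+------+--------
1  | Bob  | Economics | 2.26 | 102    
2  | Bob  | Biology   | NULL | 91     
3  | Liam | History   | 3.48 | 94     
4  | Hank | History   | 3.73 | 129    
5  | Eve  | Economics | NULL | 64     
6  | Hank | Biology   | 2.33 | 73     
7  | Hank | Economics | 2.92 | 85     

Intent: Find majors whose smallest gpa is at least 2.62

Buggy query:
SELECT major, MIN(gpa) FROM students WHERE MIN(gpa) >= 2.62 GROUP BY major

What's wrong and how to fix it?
Bug: Aggregates like MIN are computed per group after WHERE runs

Fix: Use HAVING for the per-group MIN condition

Corrected query:
SELECT major, MIN(gpa) FROM students GROUP BY major HAVING MIN(gpa) >= 2.62

Result:
major   | MIN(gpa)
--------+---------
History | 3.48    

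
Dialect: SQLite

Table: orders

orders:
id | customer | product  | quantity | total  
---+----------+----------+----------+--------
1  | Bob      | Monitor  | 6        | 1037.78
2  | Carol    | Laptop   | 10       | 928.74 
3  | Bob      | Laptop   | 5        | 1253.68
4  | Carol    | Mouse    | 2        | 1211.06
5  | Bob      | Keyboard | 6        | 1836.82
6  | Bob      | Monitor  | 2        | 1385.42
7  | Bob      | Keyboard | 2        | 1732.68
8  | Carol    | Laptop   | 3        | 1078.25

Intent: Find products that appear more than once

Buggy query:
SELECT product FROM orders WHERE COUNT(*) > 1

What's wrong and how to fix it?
Bug: WHERE can't reference COUNT(*); aggregates are computed after WHERE

Fix: GROUP BY product, then filter groups with HAVING COUNT(*) > 1

Corrected query:
SELECT product FROM orders GROUP BY product HAVING COUNT(*) > 1

Result:
product 
--------
Keyboard
Laptop  
Monitor 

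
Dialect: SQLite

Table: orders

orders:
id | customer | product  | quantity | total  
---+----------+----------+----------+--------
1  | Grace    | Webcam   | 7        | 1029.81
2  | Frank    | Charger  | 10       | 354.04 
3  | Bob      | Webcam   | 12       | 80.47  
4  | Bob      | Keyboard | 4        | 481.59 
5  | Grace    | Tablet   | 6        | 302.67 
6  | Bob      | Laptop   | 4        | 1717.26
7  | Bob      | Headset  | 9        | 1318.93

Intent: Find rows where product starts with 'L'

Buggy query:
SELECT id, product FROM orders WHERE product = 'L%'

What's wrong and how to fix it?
Bug: '=' compares the literal string including the % character; pattern matching needs LIKE

Fix: Use LIKE for wildcard pattern matching

Corrected query:
SELECT id, product FROM orders WHERE product LIKE 'L%'

Result:
id | product
---+--------
6  | Laptop 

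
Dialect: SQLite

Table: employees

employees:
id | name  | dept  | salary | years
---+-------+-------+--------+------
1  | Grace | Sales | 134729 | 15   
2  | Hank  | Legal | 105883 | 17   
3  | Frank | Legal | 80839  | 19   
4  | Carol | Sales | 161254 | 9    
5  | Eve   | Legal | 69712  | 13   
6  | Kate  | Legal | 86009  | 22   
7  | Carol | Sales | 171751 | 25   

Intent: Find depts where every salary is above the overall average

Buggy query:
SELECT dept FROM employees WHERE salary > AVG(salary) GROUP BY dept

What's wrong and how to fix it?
Bug: WHERE evaluates per row before aggregation, so AVG() is unavailable

Fix: Use a subquery for AVG and a HAVING MIN(...) filter so the condition holds for every row in the group

Corrected query:
SELECT dept FROM employees GROUP BY dept HAVING MIN(salary) > (SELECT AVG(salary) FROM employees)

Result:
dept 
-----
Sales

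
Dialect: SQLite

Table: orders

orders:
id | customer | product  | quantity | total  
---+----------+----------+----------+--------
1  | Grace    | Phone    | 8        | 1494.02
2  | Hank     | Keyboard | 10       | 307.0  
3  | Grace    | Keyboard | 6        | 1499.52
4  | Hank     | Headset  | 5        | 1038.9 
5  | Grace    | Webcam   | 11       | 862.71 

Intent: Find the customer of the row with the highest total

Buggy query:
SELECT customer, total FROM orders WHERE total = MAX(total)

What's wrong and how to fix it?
Bug: WHERE is evaluated per row; an aggregate over the whole table isn't defined there

Fix: Use a subquery: WHERE total = (SELECT MAX(total) FROM orders)

Corrected query:
SELECT customer, total FROM orders WHERE total = (SELECT MAX(total) FROM orders)

Result:
customer | total  
---------+--------
Grace    | 1499.52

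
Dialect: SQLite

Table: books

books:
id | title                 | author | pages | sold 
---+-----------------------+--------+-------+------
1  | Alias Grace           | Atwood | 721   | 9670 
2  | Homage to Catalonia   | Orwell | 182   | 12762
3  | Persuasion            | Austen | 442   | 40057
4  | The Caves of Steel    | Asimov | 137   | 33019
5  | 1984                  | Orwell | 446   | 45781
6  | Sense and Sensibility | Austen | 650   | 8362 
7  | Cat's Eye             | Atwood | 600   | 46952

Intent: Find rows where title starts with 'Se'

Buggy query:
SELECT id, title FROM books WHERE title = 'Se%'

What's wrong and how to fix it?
Bug: Wildcards only work with LIKE; '=' treats '%' as a literal character

Fix: Replace '=' with LIKE so 'Se%' is treated as a pattern

Corrected query:
SELECT id, title FROM books WHERE title LIKE 'Se%'

Result:
id | title                
---+----------------------
6  | Sense and Sensibility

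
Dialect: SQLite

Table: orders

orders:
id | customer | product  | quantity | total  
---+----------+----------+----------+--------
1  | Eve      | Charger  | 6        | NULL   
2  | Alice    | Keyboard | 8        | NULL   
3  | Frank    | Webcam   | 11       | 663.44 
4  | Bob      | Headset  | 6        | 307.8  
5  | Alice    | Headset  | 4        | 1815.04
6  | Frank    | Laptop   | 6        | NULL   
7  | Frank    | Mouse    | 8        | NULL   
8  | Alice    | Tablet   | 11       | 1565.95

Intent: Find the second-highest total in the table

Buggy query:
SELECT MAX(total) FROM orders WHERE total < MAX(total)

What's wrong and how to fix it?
Bug: The inner MAX is an aggregate inside WHERE, which is not allowed

Fix: Put the inner MAX in a scalar subquery

Corrected query:
SELECT MAX(total) FROM orders WHERE total < (SELECT MAX(total) FROM orders)

Result:
MAX(total)
----------
1565.95   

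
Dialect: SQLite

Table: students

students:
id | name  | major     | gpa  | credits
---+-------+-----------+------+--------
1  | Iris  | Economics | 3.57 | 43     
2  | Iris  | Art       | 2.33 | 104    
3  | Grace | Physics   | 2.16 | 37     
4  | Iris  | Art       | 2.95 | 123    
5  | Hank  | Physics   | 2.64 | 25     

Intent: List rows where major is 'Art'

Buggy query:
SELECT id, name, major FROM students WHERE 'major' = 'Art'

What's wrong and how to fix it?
Bug: Single quotes denote string literals in SQL; the column name is being compared as a constant string

Fix: Reference the column as major without single quotes

Corrected query:
SELECT id, name, major FROM students WHERE major = 'Art'

Result:
id | name | major
---+------+------
2  | Iris | Art  
4  | Iris | Art  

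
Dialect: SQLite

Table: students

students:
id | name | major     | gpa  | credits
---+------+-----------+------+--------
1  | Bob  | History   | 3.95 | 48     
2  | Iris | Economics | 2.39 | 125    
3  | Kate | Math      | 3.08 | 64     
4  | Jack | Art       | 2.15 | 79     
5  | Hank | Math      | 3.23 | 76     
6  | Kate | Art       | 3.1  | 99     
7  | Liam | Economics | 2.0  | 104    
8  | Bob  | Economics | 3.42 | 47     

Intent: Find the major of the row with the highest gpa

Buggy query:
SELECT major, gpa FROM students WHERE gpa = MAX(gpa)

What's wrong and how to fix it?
Bug: WHERE is evaluated per row; an aggregate over the whole table isn't defined there

Fix: Wrap MAX in a scalar subquery so WHERE compares against a single value

Corrected query:
SELECT major, gpa FROM students WHERE gpa = (SELECT MAX(gpa) FROM students)

Result:
major   | gpa 
--------+-----
History | 3.95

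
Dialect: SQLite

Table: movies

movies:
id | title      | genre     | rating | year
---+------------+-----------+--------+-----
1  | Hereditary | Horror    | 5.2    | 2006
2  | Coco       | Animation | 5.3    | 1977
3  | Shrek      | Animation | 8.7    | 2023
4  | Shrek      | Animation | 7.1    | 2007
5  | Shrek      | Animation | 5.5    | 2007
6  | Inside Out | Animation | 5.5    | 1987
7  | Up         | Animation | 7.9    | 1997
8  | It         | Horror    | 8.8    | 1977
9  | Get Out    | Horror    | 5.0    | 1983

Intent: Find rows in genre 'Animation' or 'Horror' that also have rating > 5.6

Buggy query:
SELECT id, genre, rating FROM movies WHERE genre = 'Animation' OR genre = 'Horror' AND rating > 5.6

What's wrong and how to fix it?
Bug: AND binds tighter than OR, so this parses as genre = 'Animation' OR (genre = 'Horror' AND rating > 5.6)

Fix: Group the OR with parentheses (or use IN), then AND the threshold

Corrected query:
SELECT id, genre, rating FROM movies WHERE (genre = 'Animation' OR genre = 'Horror') AND rating > 5.6

Result:
id | genre     | rating
---+-----------+-------
3  | Animation | 8.7   
4  | Animation | 7.1   
7  | Animation | 7.9   
8  | Horror    | 8.8   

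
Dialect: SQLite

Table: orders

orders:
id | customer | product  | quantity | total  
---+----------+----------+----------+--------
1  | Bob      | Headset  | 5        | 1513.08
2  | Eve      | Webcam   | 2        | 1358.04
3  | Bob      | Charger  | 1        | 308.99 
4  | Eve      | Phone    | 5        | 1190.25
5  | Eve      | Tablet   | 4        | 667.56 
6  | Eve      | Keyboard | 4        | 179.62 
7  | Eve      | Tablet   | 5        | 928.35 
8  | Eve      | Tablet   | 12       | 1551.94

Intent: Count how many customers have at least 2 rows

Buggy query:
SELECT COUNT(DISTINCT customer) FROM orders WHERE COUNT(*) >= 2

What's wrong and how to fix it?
Bug: COUNT(*) cannot appear in WHERE; the per-group count doesn't exist yet

Fix: Group first with HAVING COUNT(*) >= 2, then COUNT the resulting groups

Corrected query:
SELECT COUNT(*) FROM (SELECT customer FROM orders GROUP BY customer HAVING COUNT(*) >= 2)

Result:
COUNT(*)
--------
2       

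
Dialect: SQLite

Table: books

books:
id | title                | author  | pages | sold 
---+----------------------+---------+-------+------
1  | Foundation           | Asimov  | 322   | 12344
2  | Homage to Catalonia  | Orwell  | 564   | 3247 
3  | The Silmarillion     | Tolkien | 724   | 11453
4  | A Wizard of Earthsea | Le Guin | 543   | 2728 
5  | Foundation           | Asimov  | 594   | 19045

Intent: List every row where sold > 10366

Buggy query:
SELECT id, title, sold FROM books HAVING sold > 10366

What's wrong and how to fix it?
Bug: HAVING filters the output of aggregation, but this query has no GROUP BY and no aggregate functions, so SQLite rejects it (HAVING clause on a non-aggregate query); the condition here is per row

Fix: Use WHERE for row-level filtering

Corrected query:
SELECT id, title, sold FROM books WHERE sold > 10366

Result:
id | title            | sold 
---+------------------+------
1  | Foundation       | 12344
3  | The Silmarillion | 11453
5  | Foundation       | 19045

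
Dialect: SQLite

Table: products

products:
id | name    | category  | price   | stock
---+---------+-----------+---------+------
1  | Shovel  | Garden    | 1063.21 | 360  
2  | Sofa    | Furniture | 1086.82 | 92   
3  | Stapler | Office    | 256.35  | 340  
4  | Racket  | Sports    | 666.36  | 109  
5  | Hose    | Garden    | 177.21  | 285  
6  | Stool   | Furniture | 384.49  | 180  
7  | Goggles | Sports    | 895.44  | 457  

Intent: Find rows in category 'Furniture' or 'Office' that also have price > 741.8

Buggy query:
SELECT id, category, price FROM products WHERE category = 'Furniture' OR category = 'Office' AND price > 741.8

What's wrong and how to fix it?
Bug: AND binds tighter than OR, so this parses as category = 'Furniture' OR (category = 'Office' AND price > 741.8)

Fix: Add parentheses around the OR so the AND applies to both alternatives

Corrected query:
SELECT id, category, price FROM products WHERE (category = 'Furniture' OR category = 'Office') AND price > 741.8

Result:
id | category  | price  
---+-----------+--------
2  | Furniture | 1086.82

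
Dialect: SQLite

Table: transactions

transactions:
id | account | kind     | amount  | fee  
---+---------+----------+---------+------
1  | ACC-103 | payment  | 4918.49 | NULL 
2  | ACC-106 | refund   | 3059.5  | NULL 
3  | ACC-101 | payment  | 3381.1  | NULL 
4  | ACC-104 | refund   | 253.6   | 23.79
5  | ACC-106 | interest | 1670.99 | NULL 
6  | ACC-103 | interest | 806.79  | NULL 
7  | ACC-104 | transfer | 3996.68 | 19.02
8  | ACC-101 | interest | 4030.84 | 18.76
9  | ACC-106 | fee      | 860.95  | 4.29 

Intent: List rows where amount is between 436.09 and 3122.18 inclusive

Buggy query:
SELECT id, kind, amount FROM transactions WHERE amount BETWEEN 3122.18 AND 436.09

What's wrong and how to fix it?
Bug: BETWEEN expects the lower bound first; with 3122.18 AND 436.09 the range is empty

Fix: Swap the bounds so the smaller value comes first

Corrected query:
SELECT id, kind, amount FROM transactions WHERE amount BETWEEN 436.09 AND 3122.18

Result:
id | kind     | amount 
---+----------+--------
2  | refund   | 3059.5 
5  | interest | 1670.99
6  | interest | 806.79 
9  | fee      | 860.95 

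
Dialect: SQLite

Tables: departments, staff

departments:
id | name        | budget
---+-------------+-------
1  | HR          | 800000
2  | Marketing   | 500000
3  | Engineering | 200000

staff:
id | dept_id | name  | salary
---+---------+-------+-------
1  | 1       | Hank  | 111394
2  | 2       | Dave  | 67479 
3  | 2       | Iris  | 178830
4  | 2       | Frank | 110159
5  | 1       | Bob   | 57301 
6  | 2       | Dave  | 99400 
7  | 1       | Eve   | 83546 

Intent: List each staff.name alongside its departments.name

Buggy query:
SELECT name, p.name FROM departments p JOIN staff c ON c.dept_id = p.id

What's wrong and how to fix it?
Bug: Both tables have a 'name' column; the unqualified reference is ambiguous

Fix: Prefix ambiguous columns with the table alias

Corrected query:
SELECT c.name, p.name FROM departments p JOIN staff c ON c.dept_id = p.id

Result:
name  | name     
------+----------
Hank  | HR       
Dave  | Marketing
Iris  | Marketing
Frank | Marketing
Bob   | HR       
Dave  | Marketing
Eve   | HR       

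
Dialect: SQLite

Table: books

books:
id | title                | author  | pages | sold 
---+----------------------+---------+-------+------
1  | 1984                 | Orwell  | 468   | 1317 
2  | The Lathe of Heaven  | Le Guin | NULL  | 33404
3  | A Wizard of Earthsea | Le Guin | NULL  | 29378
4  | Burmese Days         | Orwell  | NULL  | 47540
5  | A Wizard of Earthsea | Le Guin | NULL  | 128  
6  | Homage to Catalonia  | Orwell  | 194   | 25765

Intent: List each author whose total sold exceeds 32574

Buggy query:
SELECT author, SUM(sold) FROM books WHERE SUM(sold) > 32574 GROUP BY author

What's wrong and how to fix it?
Bug: Aggregate functions cannot appear in a WHERE clause

Fix: Use HAVING (which filters groups after aggregation) instead of WHERE

Corrected query:
SELECT author, SUM(sold) FROM books GROUP BY author HAVING SUM(sold) > 32574

Result:
author  | SUM(sold)
--------+----------
Le Guin | 62910    
Orwell  | 74622    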